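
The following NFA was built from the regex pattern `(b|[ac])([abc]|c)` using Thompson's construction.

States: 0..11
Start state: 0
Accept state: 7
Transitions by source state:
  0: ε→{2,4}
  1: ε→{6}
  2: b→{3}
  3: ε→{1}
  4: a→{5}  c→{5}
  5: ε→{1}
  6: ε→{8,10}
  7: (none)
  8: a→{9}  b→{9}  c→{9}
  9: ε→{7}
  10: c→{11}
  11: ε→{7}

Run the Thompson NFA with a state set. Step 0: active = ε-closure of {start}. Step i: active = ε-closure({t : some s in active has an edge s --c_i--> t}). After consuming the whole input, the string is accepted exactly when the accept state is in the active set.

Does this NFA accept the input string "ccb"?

Answer: REJECT

Derivation:
S₀ = ε-closure({0}) = {0,2,4}
'c' @ 1: {1,5,6,8,10}
'c' @ 2: {7,9,11}  (accept∈set)
'b' @ 3: {}  — state set empty
after full input: {}  (accept=7 not in)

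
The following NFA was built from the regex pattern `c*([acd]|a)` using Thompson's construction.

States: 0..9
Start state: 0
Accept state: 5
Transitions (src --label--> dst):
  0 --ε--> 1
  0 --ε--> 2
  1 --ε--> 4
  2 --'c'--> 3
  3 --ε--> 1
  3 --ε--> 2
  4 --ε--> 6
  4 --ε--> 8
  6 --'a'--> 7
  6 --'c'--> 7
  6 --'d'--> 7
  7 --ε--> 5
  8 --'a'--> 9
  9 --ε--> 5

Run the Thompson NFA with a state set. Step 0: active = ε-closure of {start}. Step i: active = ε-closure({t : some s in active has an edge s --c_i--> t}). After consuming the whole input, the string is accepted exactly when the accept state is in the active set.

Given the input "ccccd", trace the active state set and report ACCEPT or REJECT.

Answer: ACCEPT

Trace:
initial (ε-close {0}): {0,1,2,4,6,8}
'c' @ 1: {1,2,3,4,5,6,7,8}  (accept∈set)
'c' @ 2: {1,2,3,4,5,6,7,8}  (accept∈set)
'c' @ 3: {1,2,3,4,5,6,7,8}  (accept∈set)
'c' @ 4: {1,2,3,4,5,6,7,8}  (accept∈set)
'd' @ 5: {5,7}  (accept∈set)
end set {5,7} — state 5 in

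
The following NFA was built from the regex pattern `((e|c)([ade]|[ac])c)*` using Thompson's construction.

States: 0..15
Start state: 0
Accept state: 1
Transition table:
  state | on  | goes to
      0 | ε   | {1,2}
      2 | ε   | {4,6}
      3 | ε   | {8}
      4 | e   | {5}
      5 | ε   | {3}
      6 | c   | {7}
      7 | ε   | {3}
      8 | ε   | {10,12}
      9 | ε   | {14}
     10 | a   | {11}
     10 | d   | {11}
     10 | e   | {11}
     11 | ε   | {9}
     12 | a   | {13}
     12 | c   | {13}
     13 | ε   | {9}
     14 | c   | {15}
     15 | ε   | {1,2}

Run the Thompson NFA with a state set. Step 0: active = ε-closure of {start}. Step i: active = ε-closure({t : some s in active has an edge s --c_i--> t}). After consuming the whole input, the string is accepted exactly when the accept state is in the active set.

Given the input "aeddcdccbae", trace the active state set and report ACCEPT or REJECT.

initial (ε-close {0}): {0,1,2,4,6}
'a' @ 1: {}  — dead — no transitions
rest 'eddcdccbae' ignored (set empty)
after full input: {}  (accept=1 not in)

Answer: REJECT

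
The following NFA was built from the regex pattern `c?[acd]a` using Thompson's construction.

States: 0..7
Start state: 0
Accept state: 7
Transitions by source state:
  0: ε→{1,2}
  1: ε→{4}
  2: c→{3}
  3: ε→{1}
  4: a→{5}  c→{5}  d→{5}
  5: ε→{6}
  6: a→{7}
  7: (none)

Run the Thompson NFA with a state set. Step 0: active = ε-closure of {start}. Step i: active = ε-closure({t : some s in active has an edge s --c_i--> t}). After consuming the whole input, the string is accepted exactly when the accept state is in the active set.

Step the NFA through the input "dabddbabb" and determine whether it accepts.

Answer: REJECT

Derivation:
start: ε-closure({0}) = {0,1,2,4}
'd' @ 1: {5,6}
'a' @ 2: {7}  (accept∈set)
'b' @ 3: {}  — state set empty
rest 'ddbabb' ignored (set empty)
final: {}; accept 7 not in set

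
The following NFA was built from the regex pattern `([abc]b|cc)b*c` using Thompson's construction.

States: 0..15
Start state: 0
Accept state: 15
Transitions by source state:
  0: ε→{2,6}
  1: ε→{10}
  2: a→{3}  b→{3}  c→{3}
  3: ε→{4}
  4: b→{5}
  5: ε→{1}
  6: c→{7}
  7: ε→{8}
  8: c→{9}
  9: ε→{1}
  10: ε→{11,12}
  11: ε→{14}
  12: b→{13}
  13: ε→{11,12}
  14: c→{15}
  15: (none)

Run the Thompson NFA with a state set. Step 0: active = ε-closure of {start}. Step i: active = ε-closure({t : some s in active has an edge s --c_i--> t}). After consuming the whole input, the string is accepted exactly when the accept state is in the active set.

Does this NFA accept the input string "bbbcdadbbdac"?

Answer: REJECT

Derivation:
S₀ = ε-closure({0}) = {0,2,6}
'b' @ 1: {3,4}
'b' @ 2: {1,5,10,11,12,14}
'b' @ 3: {11,12,13,14}
'c' @ 4: {15}  [accepting]
'd' @ 5: {}  — state set empty
rest 'adbbdac' ignored (set empty)
final: {}; accept 15 not in set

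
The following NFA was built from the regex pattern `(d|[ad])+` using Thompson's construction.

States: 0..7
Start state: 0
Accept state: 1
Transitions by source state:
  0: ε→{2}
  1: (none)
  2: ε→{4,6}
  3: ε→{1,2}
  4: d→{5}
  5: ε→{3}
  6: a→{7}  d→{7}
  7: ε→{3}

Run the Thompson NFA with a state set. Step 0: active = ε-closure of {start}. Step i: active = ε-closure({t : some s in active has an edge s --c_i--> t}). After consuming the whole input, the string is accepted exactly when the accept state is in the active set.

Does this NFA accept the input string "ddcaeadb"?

S₀ = ε-closure({0}) = {0,2,4,6}
'd' @ 1: {1,2,3,4,5,6,7}  ✓accept
'd' @ 2: {1,2,3,4,5,6,7}  ✓accept
'c' @ 3: {}  — state set empty
rest 'aeadb' ignored (set empty)
final: {}; accept 1 not in set

Answer: REJECT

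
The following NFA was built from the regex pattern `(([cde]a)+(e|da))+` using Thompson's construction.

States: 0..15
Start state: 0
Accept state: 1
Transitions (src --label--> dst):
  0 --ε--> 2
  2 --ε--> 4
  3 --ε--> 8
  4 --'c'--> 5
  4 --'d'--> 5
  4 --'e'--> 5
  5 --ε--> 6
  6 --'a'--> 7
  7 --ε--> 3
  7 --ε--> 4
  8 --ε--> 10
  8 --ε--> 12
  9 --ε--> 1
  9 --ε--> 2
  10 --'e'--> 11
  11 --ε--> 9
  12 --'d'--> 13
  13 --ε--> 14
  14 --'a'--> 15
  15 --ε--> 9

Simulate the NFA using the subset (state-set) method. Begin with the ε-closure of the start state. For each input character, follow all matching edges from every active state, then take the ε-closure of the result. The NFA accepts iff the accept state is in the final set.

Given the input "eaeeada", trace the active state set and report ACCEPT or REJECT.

Answer: ACCEPT

Derivation:
initial (ε-close {0}): {0,2,4}
'e' @ 1: {5,6}
'a' @ 2: {3,4,7,8,10,12}
'e' @ 3: {1,2,4,5,6,9,11}  ✓accept
'e' @ 4: {5,6}
'a' @ 5: {3,4,7,8,10,12}
'd' @ 6: {5,6,13,14}
'a' @ 7: {1,2,3,4,7,8,9,10,12,15}  ✓accept
end set {1,2,3,4,7,8,9,10,12,15} — state 1 in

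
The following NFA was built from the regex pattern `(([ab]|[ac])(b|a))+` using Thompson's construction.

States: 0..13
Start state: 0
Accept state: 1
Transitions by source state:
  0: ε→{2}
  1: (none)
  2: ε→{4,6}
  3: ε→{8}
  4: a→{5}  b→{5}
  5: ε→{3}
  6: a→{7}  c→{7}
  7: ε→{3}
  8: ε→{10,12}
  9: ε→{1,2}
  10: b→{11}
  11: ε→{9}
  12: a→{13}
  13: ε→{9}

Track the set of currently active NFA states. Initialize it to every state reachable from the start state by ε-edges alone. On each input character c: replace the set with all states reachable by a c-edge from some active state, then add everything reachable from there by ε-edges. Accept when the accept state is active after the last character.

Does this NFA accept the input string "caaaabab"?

initial (ε-close {0}): {0,2,4,6}
'c' @ 1: {3,7,8,10,12}
'a' @ 2: {1,2,4,6,9,13}  ✓accept
'a' @ 3: {3,5,7,8,10,12}
'a' @ 4: {1,2,4,6,9,13}  ✓accept
'a' @ 5: {3,5,7,8,10,12}
'b' @ 6: {1,2,4,6,9,11}  ✓accept
'a' @ 7: {3,5,7,8,10,12}
'b' @ 8: {1,2,4,6,9,11}  ✓accept
after full input: {1,2,4,6,9,11}  (accept=1 in)

Answer: ACCEPT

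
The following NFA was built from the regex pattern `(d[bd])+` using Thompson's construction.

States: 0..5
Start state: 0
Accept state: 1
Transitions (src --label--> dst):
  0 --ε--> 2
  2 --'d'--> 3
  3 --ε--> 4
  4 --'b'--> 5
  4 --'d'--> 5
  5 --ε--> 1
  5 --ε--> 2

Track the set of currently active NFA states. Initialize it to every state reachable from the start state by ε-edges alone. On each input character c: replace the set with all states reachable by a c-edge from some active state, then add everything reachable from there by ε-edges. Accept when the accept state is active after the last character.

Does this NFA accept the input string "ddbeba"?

initial (ε-close {0}): {0,2}
'd' @ 1: {3,4}
'd' @ 2: {1,2,5}  [accepting]
'b' @ 3: {}  — dead — no transitions
rest 'eba' ignored (set empty)
final: {}; accept 1 not in set

Answer: REJECT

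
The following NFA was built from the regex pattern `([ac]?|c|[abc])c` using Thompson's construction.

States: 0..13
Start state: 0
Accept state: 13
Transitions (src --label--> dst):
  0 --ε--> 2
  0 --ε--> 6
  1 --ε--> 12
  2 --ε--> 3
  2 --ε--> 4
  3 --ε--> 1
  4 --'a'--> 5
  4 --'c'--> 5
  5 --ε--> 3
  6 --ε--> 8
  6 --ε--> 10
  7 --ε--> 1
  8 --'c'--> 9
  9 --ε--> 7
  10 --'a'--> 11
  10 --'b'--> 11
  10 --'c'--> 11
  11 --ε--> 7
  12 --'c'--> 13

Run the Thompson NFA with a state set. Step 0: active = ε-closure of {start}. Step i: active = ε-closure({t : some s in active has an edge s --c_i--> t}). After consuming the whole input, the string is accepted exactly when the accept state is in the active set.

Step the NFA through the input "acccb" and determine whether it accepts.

S₀ = ε-closure({0}) = {0,1,2,3,4,6,8,10,12}
'a' @ 1: {1,3,5,7,11,12}
'c' @ 2: {13}  (accept∈set)
'c' @ 3: {}  — state set empty
rest 'cb' ignored (set empty)
final: {}; accept 13 not in set

Answer: REJECT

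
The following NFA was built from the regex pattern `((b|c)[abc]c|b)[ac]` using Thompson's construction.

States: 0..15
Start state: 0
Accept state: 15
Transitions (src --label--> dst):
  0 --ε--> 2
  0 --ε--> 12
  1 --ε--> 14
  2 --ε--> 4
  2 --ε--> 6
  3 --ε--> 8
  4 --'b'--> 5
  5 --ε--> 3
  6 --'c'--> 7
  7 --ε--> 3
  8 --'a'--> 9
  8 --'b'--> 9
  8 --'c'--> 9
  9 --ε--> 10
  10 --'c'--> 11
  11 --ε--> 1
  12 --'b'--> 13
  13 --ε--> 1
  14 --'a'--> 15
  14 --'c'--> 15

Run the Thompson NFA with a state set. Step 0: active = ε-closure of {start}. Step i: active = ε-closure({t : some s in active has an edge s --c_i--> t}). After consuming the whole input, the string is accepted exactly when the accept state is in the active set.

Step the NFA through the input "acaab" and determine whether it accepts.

Answer: REJECT

Derivation:
initial (ε-close {0}): {0,2,4,6,12}
'a' @ 1: {}  — dead — no transitions
rest 'caab' ignored (set empty)
after full input: {}  (accept=15 not in)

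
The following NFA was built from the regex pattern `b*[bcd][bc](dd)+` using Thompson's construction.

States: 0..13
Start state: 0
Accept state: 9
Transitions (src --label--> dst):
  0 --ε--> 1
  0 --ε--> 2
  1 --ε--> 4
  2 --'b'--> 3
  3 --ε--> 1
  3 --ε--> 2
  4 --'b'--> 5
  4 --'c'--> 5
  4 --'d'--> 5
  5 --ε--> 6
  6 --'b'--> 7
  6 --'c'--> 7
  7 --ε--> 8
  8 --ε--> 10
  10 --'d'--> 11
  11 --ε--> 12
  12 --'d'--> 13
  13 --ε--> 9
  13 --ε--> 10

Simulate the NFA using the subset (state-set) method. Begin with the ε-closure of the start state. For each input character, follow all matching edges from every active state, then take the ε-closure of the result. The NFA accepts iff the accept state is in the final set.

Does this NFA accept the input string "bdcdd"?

S₀ = ε-closure({0}) = {0,1,2,4}
'b' @ 1: {1,2,3,4,5,6}
'd' @ 2: {5,6}
'c' @ 3: {7,8,10}
'd' @ 4: {11,12}
'd' @ 5: {9,10,13}  (accept∈set)
final: {9,10,13}; accept 9 in set

Answer: ACCEPT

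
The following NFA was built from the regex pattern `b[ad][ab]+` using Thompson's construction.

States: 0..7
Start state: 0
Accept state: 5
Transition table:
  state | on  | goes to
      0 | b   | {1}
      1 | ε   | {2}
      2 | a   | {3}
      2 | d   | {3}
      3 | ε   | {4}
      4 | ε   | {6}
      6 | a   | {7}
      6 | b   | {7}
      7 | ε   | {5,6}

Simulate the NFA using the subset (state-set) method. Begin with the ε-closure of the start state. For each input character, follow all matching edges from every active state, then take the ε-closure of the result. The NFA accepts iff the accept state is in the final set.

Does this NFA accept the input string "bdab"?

Answer: ACCEPT

Trace:
initial (ε-close {0}): {0}
'b' @ 1: {1,2}
'd' @ 2: {3,4,6}
'a' @ 3: {5,6,7}  [accepting]
'b' @ 4: {5,6,7}  [accepting]
end set {5,6,7} — state 5 in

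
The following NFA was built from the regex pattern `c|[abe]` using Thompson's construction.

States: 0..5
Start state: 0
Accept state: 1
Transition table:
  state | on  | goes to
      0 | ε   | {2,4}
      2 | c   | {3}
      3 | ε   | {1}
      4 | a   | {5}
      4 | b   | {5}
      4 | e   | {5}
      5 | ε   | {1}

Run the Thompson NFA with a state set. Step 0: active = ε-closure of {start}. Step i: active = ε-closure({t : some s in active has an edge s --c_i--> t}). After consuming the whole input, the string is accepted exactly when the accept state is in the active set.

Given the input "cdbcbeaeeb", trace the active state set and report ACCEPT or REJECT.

Answer: REJECT

Derivation:
start: ε-closure({0}) = {0,2,4}
'c' @ 1: {1,3}  [accepting]
'd' @ 2: {}  — dead — no transitions
rest 'bcbeaeeb' ignored (set empty)
final: {}; accept 1 not in set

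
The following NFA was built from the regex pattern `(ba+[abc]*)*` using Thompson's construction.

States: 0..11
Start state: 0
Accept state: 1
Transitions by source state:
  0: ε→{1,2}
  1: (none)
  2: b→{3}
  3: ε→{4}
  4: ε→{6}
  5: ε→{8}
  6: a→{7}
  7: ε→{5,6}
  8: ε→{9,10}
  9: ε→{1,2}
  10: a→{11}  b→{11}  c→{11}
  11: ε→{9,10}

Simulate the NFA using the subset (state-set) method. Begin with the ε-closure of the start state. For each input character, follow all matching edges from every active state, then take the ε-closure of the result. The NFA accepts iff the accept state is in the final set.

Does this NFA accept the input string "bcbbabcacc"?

start: ε-closure({0}) = {0,1,2}
'b' @ 1: {3,4,6}
'c' @ 2: {}  — dead — no transitions
rest 'bbabcacc' ignored (set empty)
after full input: {}  (accept=1 not in)

Answer: REJECT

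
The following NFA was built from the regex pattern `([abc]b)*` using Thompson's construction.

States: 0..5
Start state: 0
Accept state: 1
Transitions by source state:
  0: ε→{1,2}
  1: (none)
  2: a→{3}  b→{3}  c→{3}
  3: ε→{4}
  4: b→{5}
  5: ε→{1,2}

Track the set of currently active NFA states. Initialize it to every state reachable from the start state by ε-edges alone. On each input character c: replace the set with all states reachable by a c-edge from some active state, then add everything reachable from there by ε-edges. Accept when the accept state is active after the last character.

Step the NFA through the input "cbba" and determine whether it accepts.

Answer: REJECT

Steps:
S₀ = ε-closure({0}) = {0,1,2}
'c' @ 1: {3,4}
'b' @ 2: {1,2,5}  (accept∈set)
'b' @ 3: {3,4}
'a' @ 4: {}  — dead — no transitions
end set {} — state 1 not in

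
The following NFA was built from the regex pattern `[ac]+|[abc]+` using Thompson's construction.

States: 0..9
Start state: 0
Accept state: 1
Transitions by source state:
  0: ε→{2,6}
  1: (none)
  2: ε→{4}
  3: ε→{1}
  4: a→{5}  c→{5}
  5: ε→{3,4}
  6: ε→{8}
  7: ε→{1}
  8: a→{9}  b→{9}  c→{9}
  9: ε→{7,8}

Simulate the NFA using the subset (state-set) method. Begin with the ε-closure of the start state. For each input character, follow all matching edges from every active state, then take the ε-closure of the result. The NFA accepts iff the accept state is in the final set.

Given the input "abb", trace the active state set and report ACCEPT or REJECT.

Answer: ACCEPT

Steps:
S₀ = ε-closure({0}) = {0,2,4,6,8}
'a' @ 1: {1,3,4,5,7,8,9}  ✓accept
'b' @ 2: {1,7,8,9}  ✓accept
'b' @ 3: {1,7,8,9}  ✓accept
after full input: {1,7,8,9}  (accept=1 in)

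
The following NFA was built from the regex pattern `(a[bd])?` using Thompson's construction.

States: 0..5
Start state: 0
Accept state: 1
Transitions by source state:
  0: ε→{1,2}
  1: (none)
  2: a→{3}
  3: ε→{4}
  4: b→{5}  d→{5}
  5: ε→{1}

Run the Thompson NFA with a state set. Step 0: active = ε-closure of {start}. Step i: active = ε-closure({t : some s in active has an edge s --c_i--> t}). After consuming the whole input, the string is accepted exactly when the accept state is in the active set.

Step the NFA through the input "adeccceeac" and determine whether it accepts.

Answer: REJECT

Derivation:
initial (ε-close {0}): {0,1,2}
'a' @ 1: {3,4}
'd' @ 2: {1,5}  (accept∈set)
'e' @ 3: {}  — no active states
rest 'ccceeac' ignored (set empty)
after full input: {}  (accept=1 not in)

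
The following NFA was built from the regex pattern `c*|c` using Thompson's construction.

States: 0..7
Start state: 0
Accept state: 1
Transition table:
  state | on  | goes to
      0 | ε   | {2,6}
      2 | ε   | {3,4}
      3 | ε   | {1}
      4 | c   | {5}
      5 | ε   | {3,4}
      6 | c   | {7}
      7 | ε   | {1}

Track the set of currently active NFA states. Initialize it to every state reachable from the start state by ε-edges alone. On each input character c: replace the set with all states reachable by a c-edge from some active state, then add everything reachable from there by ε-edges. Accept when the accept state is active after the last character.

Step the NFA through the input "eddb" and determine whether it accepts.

Answer: REJECT

Steps:
initial (ε-close {0}): {0,1,2,3,4,6}
'e' @ 1: {}  — no active states
rest 'ddb' ignored (set empty)
after full input: {}  (accept=1 not in)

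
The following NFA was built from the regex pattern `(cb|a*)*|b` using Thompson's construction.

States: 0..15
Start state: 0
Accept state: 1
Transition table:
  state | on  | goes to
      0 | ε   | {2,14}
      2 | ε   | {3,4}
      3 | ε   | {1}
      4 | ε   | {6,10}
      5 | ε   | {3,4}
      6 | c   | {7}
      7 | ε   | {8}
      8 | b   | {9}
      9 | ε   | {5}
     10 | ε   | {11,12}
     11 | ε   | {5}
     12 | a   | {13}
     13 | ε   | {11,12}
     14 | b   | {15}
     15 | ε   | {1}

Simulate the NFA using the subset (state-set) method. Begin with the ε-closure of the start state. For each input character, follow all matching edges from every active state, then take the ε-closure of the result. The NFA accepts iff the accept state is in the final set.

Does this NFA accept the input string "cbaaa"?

Answer: ACCEPT

Steps:
initial (ε-close {0}): {0,1,2,3,4,5,6,10,11,12,14}
'c' @ 1: {7,8}
'b' @ 2: {1,3,4,5,6,9,10,11,12}  (accept∈set)
'a' @ 3: {1,3,4,5,6,10,11,12,13}  (accept∈set)
'a' @ 4: {1,3,4,5,6,10,11,12,13}  (accept∈set)
'a' @ 5: {1,3,4,5,6,10,11,12,13}  (accept∈set)
end set {1,3,4,5,6,10,11,12,13} — state 1 in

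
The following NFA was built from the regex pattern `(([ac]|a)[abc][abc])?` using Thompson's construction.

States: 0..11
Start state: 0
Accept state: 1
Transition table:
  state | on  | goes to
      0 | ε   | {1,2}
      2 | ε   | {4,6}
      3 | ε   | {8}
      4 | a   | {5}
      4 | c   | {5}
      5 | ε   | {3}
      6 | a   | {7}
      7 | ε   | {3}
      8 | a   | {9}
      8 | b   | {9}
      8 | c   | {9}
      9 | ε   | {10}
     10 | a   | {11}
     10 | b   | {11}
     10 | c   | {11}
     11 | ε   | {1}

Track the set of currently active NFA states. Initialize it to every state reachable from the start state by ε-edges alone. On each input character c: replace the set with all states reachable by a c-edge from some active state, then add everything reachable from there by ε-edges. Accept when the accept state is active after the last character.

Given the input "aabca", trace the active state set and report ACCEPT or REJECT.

initial (ε-close {0}): {0,1,2,4,6}
'a' @ 1: {3,5,7,8}
'a' @ 2: {9,10}
'b' @ 3: {1,11}  ✓accept
'c' @ 4: {}  — no active states
rest 'a' ignored (set empty)
after full input: {}  (accept=1 not in)

Answer: REJECT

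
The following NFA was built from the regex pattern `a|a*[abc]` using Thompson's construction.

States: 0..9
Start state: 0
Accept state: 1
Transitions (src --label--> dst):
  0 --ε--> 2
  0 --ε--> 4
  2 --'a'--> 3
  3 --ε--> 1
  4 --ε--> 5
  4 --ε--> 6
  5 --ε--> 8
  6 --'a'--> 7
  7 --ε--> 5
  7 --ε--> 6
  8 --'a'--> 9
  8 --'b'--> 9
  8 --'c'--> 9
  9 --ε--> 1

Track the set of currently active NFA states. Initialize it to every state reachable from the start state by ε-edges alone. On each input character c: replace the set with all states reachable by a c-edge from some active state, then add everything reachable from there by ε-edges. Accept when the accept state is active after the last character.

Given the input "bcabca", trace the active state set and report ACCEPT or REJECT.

S₀ = ε-closure({0}) = {0,2,4,5,6,8}
'b' @ 1: {1,9}  [accepting]
'c' @ 2: {}  — no active states
rest 'abca' ignored (set empty)
end set {} — state 1 not in

Answer: REJECT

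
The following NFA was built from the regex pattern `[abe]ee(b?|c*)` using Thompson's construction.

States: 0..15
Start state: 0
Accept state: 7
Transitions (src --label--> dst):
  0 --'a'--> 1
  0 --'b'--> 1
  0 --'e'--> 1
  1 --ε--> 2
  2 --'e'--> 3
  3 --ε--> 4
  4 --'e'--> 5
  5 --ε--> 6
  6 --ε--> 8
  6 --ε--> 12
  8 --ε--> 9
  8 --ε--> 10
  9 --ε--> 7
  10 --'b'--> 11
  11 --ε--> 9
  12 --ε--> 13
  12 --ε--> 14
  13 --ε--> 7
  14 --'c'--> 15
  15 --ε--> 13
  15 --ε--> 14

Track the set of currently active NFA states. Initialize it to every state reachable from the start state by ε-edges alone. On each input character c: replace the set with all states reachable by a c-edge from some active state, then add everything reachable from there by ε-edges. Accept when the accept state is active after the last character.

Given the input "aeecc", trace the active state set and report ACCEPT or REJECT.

start: ε-closure({0}) = {0}
'a' @ 1: {1,2}
'e' @ 2: {3,4}
'e' @ 3: {5,6,7,8,9,10,12,13,14}  [accepting]
'c' @ 4: {7,13,14,15}  [accepting]
'c' @ 5: {7,13,14,15}  [accepting]
after full input: {7,13,14,15}  (accept=7 in)

Answer: ACCEPT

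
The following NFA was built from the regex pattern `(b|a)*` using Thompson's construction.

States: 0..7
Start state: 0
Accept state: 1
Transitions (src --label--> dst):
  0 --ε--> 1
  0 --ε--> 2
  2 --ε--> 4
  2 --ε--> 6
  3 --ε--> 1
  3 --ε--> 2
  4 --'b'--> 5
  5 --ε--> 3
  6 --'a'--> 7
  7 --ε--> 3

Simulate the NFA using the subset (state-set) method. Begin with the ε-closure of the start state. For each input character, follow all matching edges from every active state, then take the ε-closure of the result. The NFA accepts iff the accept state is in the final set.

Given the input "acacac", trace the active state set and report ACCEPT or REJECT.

Answer: REJECT

Steps:
initial (ε-close {0}): {0,1,2,4,6}
'a' @ 1: {1,2,3,4,6,7}  ✓accept
'c' @ 2: {}  — state set empty
rest 'acac' ignored (set empty)
after full input: {}  (accept=1 not in)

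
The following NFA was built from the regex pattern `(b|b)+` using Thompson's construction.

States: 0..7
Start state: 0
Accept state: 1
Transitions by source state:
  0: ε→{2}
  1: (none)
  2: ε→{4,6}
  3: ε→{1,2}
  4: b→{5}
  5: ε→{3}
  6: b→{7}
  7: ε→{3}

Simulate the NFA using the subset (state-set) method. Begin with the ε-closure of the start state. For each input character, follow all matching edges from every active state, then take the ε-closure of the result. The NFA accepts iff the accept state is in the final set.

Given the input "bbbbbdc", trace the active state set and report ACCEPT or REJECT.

start: ε-closure({0}) = {0,2,4,6}
'b' @ 1: {1,2,3,4,5,6,7}  (accept∈set)
'b' @ 2: {1,2,3,4,5,6,7}  (accept∈set)
'b' @ 3: {1,2,3,4,5,6,7}  (accept∈set)
'b' @ 4: {1,2,3,4,5,6,7}  (accept∈set)
'b' @ 5: {1,2,3,4,5,6,7}  (accept∈set)
'd' @ 6: {}  — no active states
rest 'c' ignored (set empty)
final: {}; accept 1 not in set

Answer: REJECT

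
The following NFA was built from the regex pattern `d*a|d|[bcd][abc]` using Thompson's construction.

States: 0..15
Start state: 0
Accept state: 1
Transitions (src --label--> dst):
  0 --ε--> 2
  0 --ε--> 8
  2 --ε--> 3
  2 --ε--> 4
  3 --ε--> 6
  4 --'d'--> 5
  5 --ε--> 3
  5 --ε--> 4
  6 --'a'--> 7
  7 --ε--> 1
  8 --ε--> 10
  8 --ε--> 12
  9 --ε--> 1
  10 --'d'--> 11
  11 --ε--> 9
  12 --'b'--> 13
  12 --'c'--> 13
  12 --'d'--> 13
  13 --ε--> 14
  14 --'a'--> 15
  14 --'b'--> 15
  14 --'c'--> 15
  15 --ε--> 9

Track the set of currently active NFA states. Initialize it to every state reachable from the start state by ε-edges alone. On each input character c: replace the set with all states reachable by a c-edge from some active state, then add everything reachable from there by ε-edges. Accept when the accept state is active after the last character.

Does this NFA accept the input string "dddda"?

initial (ε-close {0}): {0,2,3,4,6,8,10,12}
'd' @ 1: {1,3,4,5,6,9,11,13,14}  (accept∈set)
'd' @ 2: {3,4,5,6}
'd' @ 3: {3,4,5,6}
'd' @ 4: {3,4,5,6}
'a' @ 5: {1,7}  (accept∈set)
final: {1,7}; accept 1 in set

Answer: ACCEPT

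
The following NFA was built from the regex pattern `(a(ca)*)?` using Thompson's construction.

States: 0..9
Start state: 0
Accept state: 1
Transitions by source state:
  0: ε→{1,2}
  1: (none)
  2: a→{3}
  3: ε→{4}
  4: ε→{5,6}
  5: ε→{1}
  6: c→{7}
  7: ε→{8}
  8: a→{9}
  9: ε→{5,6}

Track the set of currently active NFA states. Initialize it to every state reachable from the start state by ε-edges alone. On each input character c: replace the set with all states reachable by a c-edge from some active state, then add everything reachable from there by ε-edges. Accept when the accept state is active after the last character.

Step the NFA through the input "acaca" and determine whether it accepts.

initial (ε-close {0}): {0,1,2}
'a' @ 1: {1,3,4,5,6}  [accepting]
'c' @ 2: {7,8}
'a' @ 3: {1,5,6,9}  [accepting]
'c' @ 4: {7,8}
'a' @ 5: {1,5,6,9}  [accepting]
after full input: {1,5,6,9}  (accept=1 in)

Answer: ACCEPT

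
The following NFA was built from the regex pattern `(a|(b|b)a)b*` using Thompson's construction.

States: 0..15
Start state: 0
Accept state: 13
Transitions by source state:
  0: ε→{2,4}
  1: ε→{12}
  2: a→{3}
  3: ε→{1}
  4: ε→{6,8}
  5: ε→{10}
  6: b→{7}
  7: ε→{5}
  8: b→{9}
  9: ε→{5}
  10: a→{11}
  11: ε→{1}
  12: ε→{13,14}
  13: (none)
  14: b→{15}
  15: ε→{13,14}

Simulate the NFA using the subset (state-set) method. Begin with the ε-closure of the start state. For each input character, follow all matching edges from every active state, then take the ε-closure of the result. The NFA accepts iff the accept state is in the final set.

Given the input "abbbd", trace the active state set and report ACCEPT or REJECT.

Answer: REJECT

Derivation:
start: ε-closure({0}) = {0,2,4,6,8}
'a' @ 1: {1,3,12,13,14}  [accepting]
'b' @ 2: {13,14,15}  [accepting]
'b' @ 3: {13,14,15}  [accepting]
'b' @ 4: {13,14,15}  [accepting]
'd' @ 5: {}  — no active states
end set {} — state 13 not in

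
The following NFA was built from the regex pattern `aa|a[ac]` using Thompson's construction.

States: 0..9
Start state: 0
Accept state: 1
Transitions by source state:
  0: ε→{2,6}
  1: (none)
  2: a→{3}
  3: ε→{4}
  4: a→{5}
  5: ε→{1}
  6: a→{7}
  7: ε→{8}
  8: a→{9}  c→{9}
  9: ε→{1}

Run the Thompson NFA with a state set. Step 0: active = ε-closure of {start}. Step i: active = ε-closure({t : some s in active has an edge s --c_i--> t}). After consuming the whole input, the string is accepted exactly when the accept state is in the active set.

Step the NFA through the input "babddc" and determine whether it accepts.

start: ε-closure({0}) = {0,2,6}
'b' @ 1: {}  — dead — no transitions
rest 'abddc' ignored (set empty)
after full input: {}  (accept=1 not in)

Answer: REJECT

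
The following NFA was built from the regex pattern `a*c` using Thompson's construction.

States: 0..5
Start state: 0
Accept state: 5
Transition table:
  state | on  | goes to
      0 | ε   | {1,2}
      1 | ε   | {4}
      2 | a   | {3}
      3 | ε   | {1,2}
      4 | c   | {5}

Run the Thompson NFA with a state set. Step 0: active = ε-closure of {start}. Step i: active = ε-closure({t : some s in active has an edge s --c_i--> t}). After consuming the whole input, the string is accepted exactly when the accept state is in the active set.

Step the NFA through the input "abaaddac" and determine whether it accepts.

Answer: REJECT

Steps:
initial (ε-close {0}): {0,1,2,4}
'a' @ 1: {1,2,3,4}
'b' @ 2: {}  — dead — no transitions
rest 'aaddac' ignored (set empty)
final: {}; accept 5 not in set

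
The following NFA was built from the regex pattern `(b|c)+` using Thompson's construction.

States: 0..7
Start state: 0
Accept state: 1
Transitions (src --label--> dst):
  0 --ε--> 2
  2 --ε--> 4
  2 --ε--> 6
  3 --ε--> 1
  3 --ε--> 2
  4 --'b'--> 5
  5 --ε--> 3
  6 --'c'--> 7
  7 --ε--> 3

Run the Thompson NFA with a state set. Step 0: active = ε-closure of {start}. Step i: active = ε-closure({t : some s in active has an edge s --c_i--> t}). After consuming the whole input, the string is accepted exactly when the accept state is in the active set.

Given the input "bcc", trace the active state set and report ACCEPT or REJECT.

Answer: ACCEPT

Steps:
S₀ = ε-closure({0}) = {0,2,4,6}
'b' @ 1: {1,2,3,4,5,6}  (accept∈set)
'c' @ 2: {1,2,3,4,6,7}  (accept∈set)
'c' @ 3: {1,2,3,4,6,7}  (accept∈set)
after full input: {1,2,3,4,6,7}  (accept=1 in)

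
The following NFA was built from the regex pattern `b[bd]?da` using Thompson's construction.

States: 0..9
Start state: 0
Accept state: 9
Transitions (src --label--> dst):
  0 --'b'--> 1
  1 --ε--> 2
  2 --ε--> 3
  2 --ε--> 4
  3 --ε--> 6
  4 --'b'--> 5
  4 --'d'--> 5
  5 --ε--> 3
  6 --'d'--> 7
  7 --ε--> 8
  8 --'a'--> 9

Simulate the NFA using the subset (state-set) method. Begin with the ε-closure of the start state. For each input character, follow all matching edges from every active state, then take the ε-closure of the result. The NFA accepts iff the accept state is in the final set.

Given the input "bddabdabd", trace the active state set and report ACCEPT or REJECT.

S₀ = ε-closure({0}) = {0}
'b' @ 1: {1,2,3,4,6}
'd' @ 2: {3,5,6,7,8}
'd' @ 3: {7,8}
'a' @ 4: {9}  (accept∈set)
'b' @ 5: {}  — dead — no transitions
rest 'dabd' ignored (set empty)
after full input: {}  (accept=9 not in)

Answer: REJECT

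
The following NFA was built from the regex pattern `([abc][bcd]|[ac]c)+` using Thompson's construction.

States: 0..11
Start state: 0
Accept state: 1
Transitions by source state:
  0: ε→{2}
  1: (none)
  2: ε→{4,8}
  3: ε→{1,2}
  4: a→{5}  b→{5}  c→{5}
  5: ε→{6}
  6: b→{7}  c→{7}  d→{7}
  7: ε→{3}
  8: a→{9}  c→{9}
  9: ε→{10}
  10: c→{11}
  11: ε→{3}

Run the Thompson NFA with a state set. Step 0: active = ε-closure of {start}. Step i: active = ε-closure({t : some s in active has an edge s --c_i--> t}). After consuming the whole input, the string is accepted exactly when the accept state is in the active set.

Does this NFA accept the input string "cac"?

initial (ε-close {0}): {0,2,4,8}
'c' @ 1: {5,6,9,10}
'a' @ 2: {}  — no active states
rest 'c' ignored (set empty)
end set {} — state 1 not in

Answer: REJECT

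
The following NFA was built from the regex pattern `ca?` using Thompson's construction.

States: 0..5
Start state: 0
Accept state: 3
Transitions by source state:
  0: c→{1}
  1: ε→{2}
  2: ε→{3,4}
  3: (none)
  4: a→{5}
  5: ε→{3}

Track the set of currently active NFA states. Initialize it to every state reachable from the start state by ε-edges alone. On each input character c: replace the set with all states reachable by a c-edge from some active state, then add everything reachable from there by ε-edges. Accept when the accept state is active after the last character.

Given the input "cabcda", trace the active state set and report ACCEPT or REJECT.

initial (ε-close {0}): {0}
'c' @ 1: {1,2,3,4}  ✓accept
'a' @ 2: {3,5}  ✓accept
'b' @ 3: {}  — state set empty
rest 'cda' ignored (set empty)
end set {} — state 3 not in

Answer: REJECT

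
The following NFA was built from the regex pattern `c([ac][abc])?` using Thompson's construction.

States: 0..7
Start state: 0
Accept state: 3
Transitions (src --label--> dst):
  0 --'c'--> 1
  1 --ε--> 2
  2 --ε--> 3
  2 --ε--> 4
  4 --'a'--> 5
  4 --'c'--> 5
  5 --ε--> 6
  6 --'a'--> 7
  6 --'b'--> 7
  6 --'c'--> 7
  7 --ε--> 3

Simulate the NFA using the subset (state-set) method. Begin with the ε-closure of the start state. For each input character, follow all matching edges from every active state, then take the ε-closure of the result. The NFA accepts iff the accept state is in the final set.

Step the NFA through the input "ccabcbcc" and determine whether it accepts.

S₀ = ε-closure({0}) = {0}
'c' @ 1: {1,2,3,4}  [accepting]
'c' @ 2: {5,6}
'a' @ 3: {3,7}  [accepting]
'b' @ 4: {}  — state set empty
rest 'cbcc' ignored (set empty)
final: {}; accept 3 not in set

Answer: REJECT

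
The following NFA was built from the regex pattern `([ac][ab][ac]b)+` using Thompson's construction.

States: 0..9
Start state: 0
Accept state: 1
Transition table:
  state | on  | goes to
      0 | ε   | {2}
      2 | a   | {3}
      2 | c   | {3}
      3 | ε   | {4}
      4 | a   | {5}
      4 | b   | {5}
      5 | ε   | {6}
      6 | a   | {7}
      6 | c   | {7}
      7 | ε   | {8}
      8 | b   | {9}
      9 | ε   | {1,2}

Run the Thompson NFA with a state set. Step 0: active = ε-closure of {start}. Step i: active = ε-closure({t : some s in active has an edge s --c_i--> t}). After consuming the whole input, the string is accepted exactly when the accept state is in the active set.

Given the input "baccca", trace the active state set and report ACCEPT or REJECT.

initial (ε-close {0}): {0,2}
'b' @ 1: {}  — dead — no transitions
rest 'accca' ignored (set empty)
after full input: {}  (accept=1 not in)

Answer: REJECT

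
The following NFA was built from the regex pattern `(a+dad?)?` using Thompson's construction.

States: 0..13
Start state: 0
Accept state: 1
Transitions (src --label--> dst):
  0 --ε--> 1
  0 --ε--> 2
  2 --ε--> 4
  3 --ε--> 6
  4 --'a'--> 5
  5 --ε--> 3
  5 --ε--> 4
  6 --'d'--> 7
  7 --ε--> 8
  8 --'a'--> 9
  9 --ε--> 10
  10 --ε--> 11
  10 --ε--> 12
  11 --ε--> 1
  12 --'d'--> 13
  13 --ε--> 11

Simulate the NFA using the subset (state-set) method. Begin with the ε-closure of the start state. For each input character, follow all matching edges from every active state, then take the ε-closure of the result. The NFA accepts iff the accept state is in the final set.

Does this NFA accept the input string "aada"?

Answer: ACCEPT

Steps:
initial (ε-close {0}): {0,1,2,4}
'a' @ 1: {3,4,5,6}
'a' @ 2: {3,4,5,6}
'd' @ 3: {7,8}
'a' @ 4: {1,9,10,11,12}  ✓accept
after full input: {1,9,10,11,12}  (accept=1 in)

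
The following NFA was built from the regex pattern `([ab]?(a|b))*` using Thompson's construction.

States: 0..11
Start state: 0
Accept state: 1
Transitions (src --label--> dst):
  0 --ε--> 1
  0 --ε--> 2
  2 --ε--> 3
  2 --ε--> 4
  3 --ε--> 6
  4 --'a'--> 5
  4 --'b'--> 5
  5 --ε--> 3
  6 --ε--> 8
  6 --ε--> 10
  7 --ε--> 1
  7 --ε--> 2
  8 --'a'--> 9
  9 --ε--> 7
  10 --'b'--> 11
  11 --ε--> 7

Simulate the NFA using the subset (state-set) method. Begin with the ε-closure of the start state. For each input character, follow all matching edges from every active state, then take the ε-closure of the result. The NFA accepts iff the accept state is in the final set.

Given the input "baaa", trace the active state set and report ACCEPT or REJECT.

Answer: ACCEPT

Derivation:
start: ε-closure({0}) = {0,1,2,3,4,6,8,10}
'b' @ 1: {1,2,3,4,5,6,7,8,10,11}  [accepting]
'a' @ 2: {1,2,3,4,5,6,7,8,9,10}  [accepting]
'a' @ 3: {1,2,3,4,5,6,7,8,9,10}  [accepting]
'a' @ 4: {1,2,3,4,5,6,7,8,9,10}  [accepting]
after full input: {1,2,3,4,5,6,7,8,9,10}  (accept=1 in)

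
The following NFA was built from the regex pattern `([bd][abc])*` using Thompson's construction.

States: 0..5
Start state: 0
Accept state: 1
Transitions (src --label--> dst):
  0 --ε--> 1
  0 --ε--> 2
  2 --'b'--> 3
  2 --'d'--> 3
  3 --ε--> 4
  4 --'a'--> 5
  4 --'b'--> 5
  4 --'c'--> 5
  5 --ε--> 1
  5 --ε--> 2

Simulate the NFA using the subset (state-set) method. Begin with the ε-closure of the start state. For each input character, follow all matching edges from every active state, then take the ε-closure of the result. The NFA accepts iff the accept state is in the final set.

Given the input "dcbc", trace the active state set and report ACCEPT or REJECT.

Answer: ACCEPT

Steps:
start: ε-closure({0}) = {0,1,2}
'd' @ 1: {3,4}
'c' @ 2: {1,2,5}  (accept∈set)
'b' @ 3: {3,4}
'c' @ 4: {1,2,5}  (accept∈set)
end set {1,2,5} — state 1 in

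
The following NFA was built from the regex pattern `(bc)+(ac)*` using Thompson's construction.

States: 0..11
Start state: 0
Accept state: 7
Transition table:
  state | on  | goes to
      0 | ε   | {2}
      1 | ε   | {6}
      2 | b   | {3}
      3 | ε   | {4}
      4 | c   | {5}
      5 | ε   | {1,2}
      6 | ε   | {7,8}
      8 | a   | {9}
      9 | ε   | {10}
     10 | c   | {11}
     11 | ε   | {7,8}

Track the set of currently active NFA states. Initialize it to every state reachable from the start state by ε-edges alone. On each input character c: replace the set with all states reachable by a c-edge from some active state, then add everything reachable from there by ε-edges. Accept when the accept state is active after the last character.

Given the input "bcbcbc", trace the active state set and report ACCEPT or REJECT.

start: ε-closure({0}) = {0,2}
'b' @ 1: {3,4}
'c' @ 2: {1,2,5,6,7,8}  [accepting]
'b' @ 3: {3,4}
'c' @ 4: {1,2,5,6,7,8}  [accepting]
'b' @ 5: {3,4}
'c' @ 6: {1,2,5,6,7,8}  [accepting]
end set {1,2,5,6,7,8} — state 7 in

Answer: ACCEPT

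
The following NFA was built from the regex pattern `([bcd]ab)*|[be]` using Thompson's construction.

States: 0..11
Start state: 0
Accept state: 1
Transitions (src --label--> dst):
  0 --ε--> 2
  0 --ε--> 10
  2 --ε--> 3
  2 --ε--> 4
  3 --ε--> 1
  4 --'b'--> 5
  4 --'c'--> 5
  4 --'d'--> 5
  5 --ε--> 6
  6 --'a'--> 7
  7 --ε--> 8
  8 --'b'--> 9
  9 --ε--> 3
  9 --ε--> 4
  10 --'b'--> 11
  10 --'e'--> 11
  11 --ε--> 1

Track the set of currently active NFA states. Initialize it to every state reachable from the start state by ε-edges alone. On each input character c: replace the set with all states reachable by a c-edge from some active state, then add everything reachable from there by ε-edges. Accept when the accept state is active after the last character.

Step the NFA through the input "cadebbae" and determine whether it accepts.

Answer: REJECT

Trace:
S₀ = ε-closure({0}) = {0,1,2,3,4,10}
'c' @ 1: {5,6}
'a' @ 2: {7,8}
'd' @ 3: {}  — state set empty
rest 'ebbae' ignored (set empty)
after full input: {}  (accept=1 not in)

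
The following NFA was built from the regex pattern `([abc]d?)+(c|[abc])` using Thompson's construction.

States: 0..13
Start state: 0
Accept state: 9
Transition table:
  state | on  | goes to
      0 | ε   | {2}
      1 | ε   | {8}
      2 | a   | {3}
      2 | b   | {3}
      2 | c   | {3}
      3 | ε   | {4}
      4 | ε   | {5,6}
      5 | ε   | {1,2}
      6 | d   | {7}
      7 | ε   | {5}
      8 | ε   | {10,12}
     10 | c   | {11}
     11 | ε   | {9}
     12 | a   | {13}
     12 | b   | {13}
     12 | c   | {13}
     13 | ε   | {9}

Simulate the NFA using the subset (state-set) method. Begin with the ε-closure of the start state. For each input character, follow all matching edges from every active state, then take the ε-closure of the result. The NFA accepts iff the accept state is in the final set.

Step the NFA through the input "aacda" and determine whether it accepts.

Answer: ACCEPT

Trace:
S₀ = ε-closure({0}) = {0,2}
'a' @ 1: {1,2,3,4,5,6,8,10,12}
'a' @ 2: {1,2,3,4,5,6,8,9,10,12,13}  [accepting]
'c' @ 3: {1,2,3,4,5,6,8,9,10,11,12,13}  [accepting]
'd' @ 4: {1,2,5,7,8,10,12}
'a' @ 5: {1,2,3,4,5,6,8,9,10,12,13}  [accepting]
end set {1,2,3,4,5,6,8,9,10,12,13} — state 9 in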